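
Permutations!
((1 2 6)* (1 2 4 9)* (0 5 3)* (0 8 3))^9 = (9)(0 5)(2 6)(3 8)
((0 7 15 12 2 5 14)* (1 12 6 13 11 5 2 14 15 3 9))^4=(0 1 7 12 3 14 9)(5 11 13 6 15)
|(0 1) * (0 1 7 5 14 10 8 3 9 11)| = 9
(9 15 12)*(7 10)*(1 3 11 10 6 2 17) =[0, 3, 17, 11, 4, 5, 2, 6, 8, 15, 7, 10, 9, 13, 14, 12, 16, 1] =(1 3 11 10 7 6 2 17)(9 15 12)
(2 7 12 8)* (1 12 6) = (1 12 8 2 7 6) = [0, 12, 7, 3, 4, 5, 1, 6, 2, 9, 10, 11, 8]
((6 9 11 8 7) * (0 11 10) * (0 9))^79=((0 11 8 7 6)(9 10))^79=(0 6 7 8 11)(9 10)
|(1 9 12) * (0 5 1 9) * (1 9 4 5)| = |(0 1)(4 5 9 12)| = 4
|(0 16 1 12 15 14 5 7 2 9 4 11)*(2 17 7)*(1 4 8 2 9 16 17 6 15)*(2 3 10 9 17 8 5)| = |(0 8 3 10 9 5 17 7 6 15 14 2 16 4 11)(1 12)| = 30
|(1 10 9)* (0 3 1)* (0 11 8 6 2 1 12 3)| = 14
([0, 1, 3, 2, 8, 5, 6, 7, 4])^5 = [0, 1, 3, 2, 8, 5, 6, 7, 4]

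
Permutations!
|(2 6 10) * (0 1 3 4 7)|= |(0 1 3 4 7)(2 6 10)|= 15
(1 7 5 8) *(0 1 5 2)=(0 1 7 2)(5 8)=[1, 7, 0, 3, 4, 8, 6, 2, 5]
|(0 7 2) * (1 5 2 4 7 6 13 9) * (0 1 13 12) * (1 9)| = 30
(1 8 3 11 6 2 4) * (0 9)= (0 9)(1 8 3 11 6 2 4)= [9, 8, 4, 11, 1, 5, 2, 7, 3, 0, 10, 6]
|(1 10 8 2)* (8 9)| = |(1 10 9 8 2)| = 5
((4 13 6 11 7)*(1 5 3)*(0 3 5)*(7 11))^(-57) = ((0 3 1)(4 13 6 7))^(-57) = (4 7 6 13)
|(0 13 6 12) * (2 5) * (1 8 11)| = |(0 13 6 12)(1 8 11)(2 5)| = 12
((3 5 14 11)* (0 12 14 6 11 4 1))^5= (14)(3 5 6 11)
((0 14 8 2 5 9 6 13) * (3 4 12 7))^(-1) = (0 13 6 9 5 2 8 14)(3 7 12 4)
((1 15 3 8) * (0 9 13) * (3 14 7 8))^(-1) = (0 13 9)(1 8 7 14 15)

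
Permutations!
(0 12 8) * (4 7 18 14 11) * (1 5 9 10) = (0 12 8)(1 5 9 10)(4 7 18 14 11) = [12, 5, 2, 3, 7, 9, 6, 18, 0, 10, 1, 4, 8, 13, 11, 15, 16, 17, 14]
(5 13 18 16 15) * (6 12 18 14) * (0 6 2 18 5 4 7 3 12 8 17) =(0 6 8 17)(2 18 16 15 4 7 3 12 5 13 14) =[6, 1, 18, 12, 7, 13, 8, 3, 17, 9, 10, 11, 5, 14, 2, 4, 15, 0, 16]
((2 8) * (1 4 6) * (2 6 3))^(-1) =(1 6 8 2 3 4)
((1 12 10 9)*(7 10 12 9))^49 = (12)(1 9)(7 10)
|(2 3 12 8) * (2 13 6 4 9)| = 8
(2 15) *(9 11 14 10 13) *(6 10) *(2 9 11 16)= (2 15 9 16)(6 10 13 11 14)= [0, 1, 15, 3, 4, 5, 10, 7, 8, 16, 13, 14, 12, 11, 6, 9, 2]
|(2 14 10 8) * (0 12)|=4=|(0 12)(2 14 10 8)|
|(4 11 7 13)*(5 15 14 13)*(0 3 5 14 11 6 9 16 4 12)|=36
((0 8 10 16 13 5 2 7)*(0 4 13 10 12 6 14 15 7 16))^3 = ((0 8 12 6 14 15 7 4 13 5 2 16 10))^3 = (0 6 7 5 10 12 15 13 16 8 14 4 2)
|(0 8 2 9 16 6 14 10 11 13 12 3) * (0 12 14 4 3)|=|(0 8 2 9 16 6 4 3 12)(10 11 13 14)|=36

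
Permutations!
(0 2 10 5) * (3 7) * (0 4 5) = (0 2 10)(3 7)(4 5) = [2, 1, 10, 7, 5, 4, 6, 3, 8, 9, 0]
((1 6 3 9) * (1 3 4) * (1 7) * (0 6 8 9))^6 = ((0 6 4 7 1 8 9 3))^6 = (0 9 1 4)(3 8 7 6)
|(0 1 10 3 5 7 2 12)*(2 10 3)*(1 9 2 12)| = |(0 9 2 1 3 5 7 10 12)| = 9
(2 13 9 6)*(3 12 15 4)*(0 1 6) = (0 1 6 2 13 9)(3 12 15 4) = [1, 6, 13, 12, 3, 5, 2, 7, 8, 0, 10, 11, 15, 9, 14, 4]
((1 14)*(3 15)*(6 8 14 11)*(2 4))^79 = (1 14 8 6 11)(2 4)(3 15)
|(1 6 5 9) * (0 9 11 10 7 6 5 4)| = 9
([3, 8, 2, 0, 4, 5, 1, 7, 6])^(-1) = [3, 6, 2, 0, 4, 5, 8, 7, 1]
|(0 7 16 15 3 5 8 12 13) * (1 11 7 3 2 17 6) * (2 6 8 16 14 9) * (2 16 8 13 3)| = 8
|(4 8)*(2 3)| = |(2 3)(4 8)| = 2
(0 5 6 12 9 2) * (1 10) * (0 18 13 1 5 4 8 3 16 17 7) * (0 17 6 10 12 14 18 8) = (0 4)(1 12 9 2 8 3 16 6 14 18 13)(5 10)(7 17) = [4, 12, 8, 16, 0, 10, 14, 17, 3, 2, 5, 11, 9, 1, 18, 15, 6, 7, 13]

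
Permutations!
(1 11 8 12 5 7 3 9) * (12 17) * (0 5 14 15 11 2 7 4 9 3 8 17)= (0 5 4 9 1 2 7 8)(11 17 12 14 15)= [5, 2, 7, 3, 9, 4, 6, 8, 0, 1, 10, 17, 14, 13, 15, 11, 16, 12]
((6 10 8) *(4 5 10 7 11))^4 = ((4 5 10 8 6 7 11))^4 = (4 6 5 7 10 11 8)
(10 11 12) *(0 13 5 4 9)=(0 13 5 4 9)(10 11 12)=[13, 1, 2, 3, 9, 4, 6, 7, 8, 0, 11, 12, 10, 5]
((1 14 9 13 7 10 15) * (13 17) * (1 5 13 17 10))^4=((17)(1 14 9 10 15 5 13 7))^4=(17)(1 15)(5 14)(7 10)(9 13)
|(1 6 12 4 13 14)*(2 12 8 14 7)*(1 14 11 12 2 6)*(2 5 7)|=9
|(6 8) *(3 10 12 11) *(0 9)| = 4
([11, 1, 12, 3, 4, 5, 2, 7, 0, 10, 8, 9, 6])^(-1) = [8, 1, 6, 3, 4, 5, 12, 7, 10, 11, 9, 0, 2]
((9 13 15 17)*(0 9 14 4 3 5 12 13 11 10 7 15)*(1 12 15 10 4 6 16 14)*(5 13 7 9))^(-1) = (0 13 3 4 11 9 10 7 12 1 17 15 5)(6 14 16)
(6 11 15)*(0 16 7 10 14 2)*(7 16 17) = (0 17 7 10 14 2)(6 11 15) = [17, 1, 0, 3, 4, 5, 11, 10, 8, 9, 14, 15, 12, 13, 2, 6, 16, 7]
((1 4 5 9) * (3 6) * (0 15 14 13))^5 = ((0 15 14 13)(1 4 5 9)(3 6))^5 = (0 15 14 13)(1 4 5 9)(3 6)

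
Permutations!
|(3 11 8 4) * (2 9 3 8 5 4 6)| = 8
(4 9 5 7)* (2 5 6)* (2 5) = [0, 1, 2, 3, 9, 7, 5, 4, 8, 6] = (4 9 6 5 7)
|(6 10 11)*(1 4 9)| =|(1 4 9)(6 10 11)| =3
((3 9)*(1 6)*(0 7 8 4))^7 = ((0 7 8 4)(1 6)(3 9))^7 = (0 4 8 7)(1 6)(3 9)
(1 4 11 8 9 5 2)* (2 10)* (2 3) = [0, 4, 1, 2, 11, 10, 6, 7, 9, 5, 3, 8] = (1 4 11 8 9 5 10 3 2)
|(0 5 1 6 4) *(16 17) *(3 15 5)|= |(0 3 15 5 1 6 4)(16 17)|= 14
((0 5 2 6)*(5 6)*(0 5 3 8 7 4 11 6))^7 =((2 3 8 7 4 11 6 5))^7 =(2 5 6 11 4 7 8 3)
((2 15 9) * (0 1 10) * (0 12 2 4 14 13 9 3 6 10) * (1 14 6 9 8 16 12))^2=(0 13 16 2 3 4 10)(1 14 8 12 15 9 6)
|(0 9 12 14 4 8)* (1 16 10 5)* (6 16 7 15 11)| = |(0 9 12 14 4 8)(1 7 15 11 6 16 10 5)| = 24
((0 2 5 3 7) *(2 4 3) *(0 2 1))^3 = (0 7 1 3 5 4 2)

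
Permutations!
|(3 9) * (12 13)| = 2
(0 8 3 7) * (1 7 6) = (0 8 3 6 1 7) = [8, 7, 2, 6, 4, 5, 1, 0, 3]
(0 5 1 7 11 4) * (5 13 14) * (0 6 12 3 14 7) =(0 13 7 11 4 6 12 3 14 5 1) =[13, 0, 2, 14, 6, 1, 12, 11, 8, 9, 10, 4, 3, 7, 5]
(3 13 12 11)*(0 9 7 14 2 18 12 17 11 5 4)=(0 9 7 14 2 18 12 5 4)(3 13 17 11)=[9, 1, 18, 13, 0, 4, 6, 14, 8, 7, 10, 3, 5, 17, 2, 15, 16, 11, 12]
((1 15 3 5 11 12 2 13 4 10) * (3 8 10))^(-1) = (1 10 8 15)(2 12 11 5 3 4 13)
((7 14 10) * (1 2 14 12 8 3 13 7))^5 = (1 2 14 10)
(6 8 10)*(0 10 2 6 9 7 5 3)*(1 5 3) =(0 10 9 7 3)(1 5)(2 6 8) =[10, 5, 6, 0, 4, 1, 8, 3, 2, 7, 9]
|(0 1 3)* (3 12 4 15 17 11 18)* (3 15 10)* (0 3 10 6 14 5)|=28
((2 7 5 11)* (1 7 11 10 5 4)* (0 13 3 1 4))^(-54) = (0 13 3 1 7)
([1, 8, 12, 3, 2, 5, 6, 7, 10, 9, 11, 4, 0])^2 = (0 8 11 2)(1 10 4 12)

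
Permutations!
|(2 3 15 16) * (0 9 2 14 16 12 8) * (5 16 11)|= |(0 9 2 3 15 12 8)(5 16 14 11)|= 28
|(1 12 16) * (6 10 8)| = 3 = |(1 12 16)(6 10 8)|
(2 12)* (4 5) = [0, 1, 12, 3, 5, 4, 6, 7, 8, 9, 10, 11, 2] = (2 12)(4 5)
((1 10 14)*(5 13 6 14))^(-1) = (1 14 6 13 5 10) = ((1 10 5 13 6 14))^(-1)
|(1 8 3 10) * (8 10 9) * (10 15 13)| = 12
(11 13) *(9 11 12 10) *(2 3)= (2 3)(9 11 13 12 10)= [0, 1, 3, 2, 4, 5, 6, 7, 8, 11, 9, 13, 10, 12]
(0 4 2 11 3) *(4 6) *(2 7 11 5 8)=(0 6 4 7 11 3)(2 5 8)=[6, 1, 5, 0, 7, 8, 4, 11, 2, 9, 10, 3]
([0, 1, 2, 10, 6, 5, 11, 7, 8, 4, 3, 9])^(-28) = [0, 1, 2, 3, 4, 5, 6, 7, 8, 9, 10, 11]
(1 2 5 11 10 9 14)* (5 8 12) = (1 2 8 12 5 11 10 9 14) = [0, 2, 8, 3, 4, 11, 6, 7, 12, 14, 9, 10, 5, 13, 1]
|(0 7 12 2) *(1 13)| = |(0 7 12 2)(1 13)| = 4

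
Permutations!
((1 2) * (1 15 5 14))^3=((1 2 15 5 14))^3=(1 5 2 14 15)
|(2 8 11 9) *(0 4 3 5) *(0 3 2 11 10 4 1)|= |(0 1)(2 8 10 4)(3 5)(9 11)|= 4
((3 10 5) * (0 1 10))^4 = ((0 1 10 5 3))^4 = (0 3 5 10 1)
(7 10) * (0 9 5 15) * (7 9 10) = (0 10 9 5 15) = [10, 1, 2, 3, 4, 15, 6, 7, 8, 5, 9, 11, 12, 13, 14, 0]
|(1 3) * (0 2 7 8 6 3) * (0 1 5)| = 7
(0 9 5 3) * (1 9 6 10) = [6, 9, 2, 0, 4, 3, 10, 7, 8, 5, 1] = (0 6 10 1 9 5 3)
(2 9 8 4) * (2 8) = (2 9)(4 8) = [0, 1, 9, 3, 8, 5, 6, 7, 4, 2]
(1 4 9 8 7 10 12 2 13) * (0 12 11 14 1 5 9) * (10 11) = (0 12 2 13 5 9 8 7 11 14 1 4) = [12, 4, 13, 3, 0, 9, 6, 11, 7, 8, 10, 14, 2, 5, 1]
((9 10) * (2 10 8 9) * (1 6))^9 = (1 6)(2 10)(8 9) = ((1 6)(2 10)(8 9))^9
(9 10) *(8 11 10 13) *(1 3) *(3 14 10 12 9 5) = (1 14 10 5 3)(8 11 12 9 13) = [0, 14, 2, 1, 4, 3, 6, 7, 11, 13, 5, 12, 9, 8, 10]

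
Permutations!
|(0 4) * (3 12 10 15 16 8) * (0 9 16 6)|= 10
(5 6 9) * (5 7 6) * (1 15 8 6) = (1 15 8 6 9 7) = [0, 15, 2, 3, 4, 5, 9, 1, 6, 7, 10, 11, 12, 13, 14, 8]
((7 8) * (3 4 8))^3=(3 7 8 4)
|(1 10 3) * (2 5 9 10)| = |(1 2 5 9 10 3)| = 6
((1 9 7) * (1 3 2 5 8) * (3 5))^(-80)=((1 9 7 5 8)(2 3))^(-80)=(9)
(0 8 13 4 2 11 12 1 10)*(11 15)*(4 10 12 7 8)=(0 4 2 15 11 7 8 13 10)(1 12)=[4, 12, 15, 3, 2, 5, 6, 8, 13, 9, 0, 7, 1, 10, 14, 11]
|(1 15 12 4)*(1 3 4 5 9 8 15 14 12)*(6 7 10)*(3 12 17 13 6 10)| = |(1 14 17 13 6 7 3 4 12 5 9 8 15)| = 13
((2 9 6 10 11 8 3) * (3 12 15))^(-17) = ((2 9 6 10 11 8 12 15 3))^(-17) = (2 9 6 10 11 8 12 15 3)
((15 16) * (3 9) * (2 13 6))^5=(2 6 13)(3 9)(15 16)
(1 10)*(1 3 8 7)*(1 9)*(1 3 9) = [0, 10, 2, 8, 4, 5, 6, 1, 7, 3, 9] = (1 10 9 3 8 7)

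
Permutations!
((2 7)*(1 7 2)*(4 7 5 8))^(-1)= (1 7 4 8 5)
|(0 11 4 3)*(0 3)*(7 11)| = |(0 7 11 4)| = 4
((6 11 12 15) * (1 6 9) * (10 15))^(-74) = (1 12 9 11 15 6 10)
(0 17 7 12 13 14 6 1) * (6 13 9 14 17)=[6, 0, 2, 3, 4, 5, 1, 12, 8, 14, 10, 11, 9, 17, 13, 15, 16, 7]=(0 6 1)(7 12 9 14 13 17)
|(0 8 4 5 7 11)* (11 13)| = 7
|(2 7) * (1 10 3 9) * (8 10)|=10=|(1 8 10 3 9)(2 7)|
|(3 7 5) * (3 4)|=4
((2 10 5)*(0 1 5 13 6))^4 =((0 1 5 2 10 13 6))^4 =(0 10 1 13 5 6 2)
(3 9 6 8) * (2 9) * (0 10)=(0 10)(2 9 6 8 3)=[10, 1, 9, 2, 4, 5, 8, 7, 3, 6, 0]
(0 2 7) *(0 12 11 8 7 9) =(0 2 9)(7 12 11 8) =[2, 1, 9, 3, 4, 5, 6, 12, 7, 0, 10, 8, 11]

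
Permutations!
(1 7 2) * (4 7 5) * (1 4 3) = (1 5 3)(2 4 7) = [0, 5, 4, 1, 7, 3, 6, 2]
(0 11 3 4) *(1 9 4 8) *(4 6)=(0 11 3 8 1 9 6 4)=[11, 9, 2, 8, 0, 5, 4, 7, 1, 6, 10, 3]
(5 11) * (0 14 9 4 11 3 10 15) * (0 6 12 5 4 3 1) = (0 14 9 3 10 15 6 12 5 1)(4 11) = [14, 0, 2, 10, 11, 1, 12, 7, 8, 3, 15, 4, 5, 13, 9, 6]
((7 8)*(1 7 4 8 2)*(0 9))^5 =((0 9)(1 7 2)(4 8))^5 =(0 9)(1 2 7)(4 8)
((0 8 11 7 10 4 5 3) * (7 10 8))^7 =(0 3 5 4 10 11 8 7)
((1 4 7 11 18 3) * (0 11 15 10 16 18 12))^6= ((0 11 12)(1 4 7 15 10 16 18 3))^6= (1 18 10 7)(3 16 15 4)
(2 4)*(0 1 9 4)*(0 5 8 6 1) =[0, 9, 5, 3, 2, 8, 1, 7, 6, 4] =(1 9 4 2 5 8 6)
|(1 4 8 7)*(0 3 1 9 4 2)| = |(0 3 1 2)(4 8 7 9)| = 4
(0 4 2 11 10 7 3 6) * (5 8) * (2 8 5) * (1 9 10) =(0 4 8 2 11 1 9 10 7 3 6) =[4, 9, 11, 6, 8, 5, 0, 3, 2, 10, 7, 1]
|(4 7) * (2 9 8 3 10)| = |(2 9 8 3 10)(4 7)| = 10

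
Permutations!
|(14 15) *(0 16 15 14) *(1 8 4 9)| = 12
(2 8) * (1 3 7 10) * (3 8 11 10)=[0, 8, 11, 7, 4, 5, 6, 3, 2, 9, 1, 10]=(1 8 2 11 10)(3 7)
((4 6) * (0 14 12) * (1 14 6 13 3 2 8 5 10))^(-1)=(0 12 14 1 10 5 8 2 3 13 4 6)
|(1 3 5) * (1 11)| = 4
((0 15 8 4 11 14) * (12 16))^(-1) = (0 14 11 4 8 15)(12 16)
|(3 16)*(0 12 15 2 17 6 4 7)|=8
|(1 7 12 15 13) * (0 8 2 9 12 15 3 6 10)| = 8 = |(0 8 2 9 12 3 6 10)(1 7 15 13)|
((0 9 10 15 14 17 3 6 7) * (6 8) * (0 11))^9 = (0 7 8 17 15 9 11 6 3 14 10)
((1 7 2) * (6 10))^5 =(1 2 7)(6 10)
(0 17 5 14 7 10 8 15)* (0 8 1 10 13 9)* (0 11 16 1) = [17, 10, 2, 3, 4, 14, 6, 13, 15, 11, 0, 16, 12, 9, 7, 8, 1, 5] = (0 17 5 14 7 13 9 11 16 1 10)(8 15)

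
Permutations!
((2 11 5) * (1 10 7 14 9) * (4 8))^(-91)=(1 9 14 7 10)(2 5 11)(4 8)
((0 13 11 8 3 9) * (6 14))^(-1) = (0 9 3 8 11 13)(6 14)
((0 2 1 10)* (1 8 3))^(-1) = ((0 2 8 3 1 10))^(-1) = (0 10 1 3 8 2)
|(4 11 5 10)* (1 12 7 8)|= |(1 12 7 8)(4 11 5 10)|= 4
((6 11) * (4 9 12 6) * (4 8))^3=((4 9 12 6 11 8))^3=(4 6)(8 12)(9 11)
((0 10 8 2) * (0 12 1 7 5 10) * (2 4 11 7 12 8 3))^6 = ((1 12)(2 8 4 11 7 5 10 3))^6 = (12)(2 10 7 4)(3 5 11 8)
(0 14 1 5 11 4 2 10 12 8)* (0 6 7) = (0 14 1 5 11 4 2 10 12 8 6 7) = [14, 5, 10, 3, 2, 11, 7, 0, 6, 9, 12, 4, 8, 13, 1]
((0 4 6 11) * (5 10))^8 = ((0 4 6 11)(5 10))^8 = (11)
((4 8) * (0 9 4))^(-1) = (0 8 4 9)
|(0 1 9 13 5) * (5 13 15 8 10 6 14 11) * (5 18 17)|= 12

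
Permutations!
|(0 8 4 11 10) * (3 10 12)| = 7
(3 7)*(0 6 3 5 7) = [6, 1, 2, 0, 4, 7, 3, 5] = (0 6 3)(5 7)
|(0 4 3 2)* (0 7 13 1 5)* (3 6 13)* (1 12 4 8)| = |(0 8 1 5)(2 7 3)(4 6 13 12)| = 12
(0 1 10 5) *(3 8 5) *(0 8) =[1, 10, 2, 0, 4, 8, 6, 7, 5, 9, 3] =(0 1 10 3)(5 8)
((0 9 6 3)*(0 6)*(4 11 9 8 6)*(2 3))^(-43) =(0 4 6 9 3 8 11 2)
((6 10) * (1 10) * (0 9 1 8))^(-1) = (0 8 6 10 1 9)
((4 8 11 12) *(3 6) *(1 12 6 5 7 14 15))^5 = ((1 12 4 8 11 6 3 5 7 14 15))^5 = (1 6 15 11 14 8 7 4 5 12 3)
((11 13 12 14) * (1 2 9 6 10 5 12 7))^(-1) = ((1 2 9 6 10 5 12 14 11 13 7))^(-1) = (1 7 13 11 14 12 5 10 6 9 2)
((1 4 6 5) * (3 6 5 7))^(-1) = ((1 4 5)(3 6 7))^(-1) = (1 5 4)(3 7 6)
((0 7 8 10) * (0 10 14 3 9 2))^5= ((0 7 8 14 3 9 2))^5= (0 9 14 7 2 3 8)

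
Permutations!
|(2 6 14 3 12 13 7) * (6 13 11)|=|(2 13 7)(3 12 11 6 14)|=15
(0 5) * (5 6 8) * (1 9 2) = (0 6 8 5)(1 9 2) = [6, 9, 1, 3, 4, 0, 8, 7, 5, 2]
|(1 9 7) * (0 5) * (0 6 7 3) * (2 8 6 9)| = |(0 5 9 3)(1 2 8 6 7)| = 20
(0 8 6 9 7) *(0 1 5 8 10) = (0 10)(1 5 8 6 9 7) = [10, 5, 2, 3, 4, 8, 9, 1, 6, 7, 0]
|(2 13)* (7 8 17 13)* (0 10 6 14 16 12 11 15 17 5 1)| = |(0 10 6 14 16 12 11 15 17 13 2 7 8 5 1)| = 15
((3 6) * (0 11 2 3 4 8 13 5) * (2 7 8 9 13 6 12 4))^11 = (0 5 13 9 4 12 3 2 6 8 7 11)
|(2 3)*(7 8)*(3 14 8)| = 5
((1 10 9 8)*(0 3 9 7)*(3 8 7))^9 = (0 1 3 7 8 10 9)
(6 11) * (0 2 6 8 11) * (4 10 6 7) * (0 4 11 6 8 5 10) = (0 2 7 11 5 10 8 6 4) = [2, 1, 7, 3, 0, 10, 4, 11, 6, 9, 8, 5]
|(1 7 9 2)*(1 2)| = |(1 7 9)| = 3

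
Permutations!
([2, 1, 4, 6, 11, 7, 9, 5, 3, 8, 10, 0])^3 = [11, 1, 0, 8, 2, 7, 3, 5, 9, 6, 10, 4]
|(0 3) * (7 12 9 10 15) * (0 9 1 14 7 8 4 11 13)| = 36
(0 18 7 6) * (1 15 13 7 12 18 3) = [3, 15, 2, 1, 4, 5, 0, 6, 8, 9, 10, 11, 18, 7, 14, 13, 16, 17, 12] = (0 3 1 15 13 7 6)(12 18)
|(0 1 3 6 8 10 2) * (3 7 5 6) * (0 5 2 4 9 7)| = |(0 1)(2 5 6 8 10 4 9 7)| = 8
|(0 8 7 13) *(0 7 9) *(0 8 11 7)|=|(0 11 7 13)(8 9)|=4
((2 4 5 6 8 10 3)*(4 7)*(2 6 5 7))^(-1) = (3 10 8 6)(4 7)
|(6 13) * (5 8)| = 2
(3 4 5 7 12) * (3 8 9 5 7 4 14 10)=(3 14 10)(4 7 12 8 9 5)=[0, 1, 2, 14, 7, 4, 6, 12, 9, 5, 3, 11, 8, 13, 10]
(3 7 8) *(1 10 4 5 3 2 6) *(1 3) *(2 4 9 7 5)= (1 10 9 7 8 4 2 6 3 5)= [0, 10, 6, 5, 2, 1, 3, 8, 4, 7, 9]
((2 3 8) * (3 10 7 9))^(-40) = (2 7 3)(8 10 9)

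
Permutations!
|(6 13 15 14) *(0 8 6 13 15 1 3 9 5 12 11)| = 12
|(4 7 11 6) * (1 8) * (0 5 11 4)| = 4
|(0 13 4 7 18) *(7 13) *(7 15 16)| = 10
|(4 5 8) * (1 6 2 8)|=6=|(1 6 2 8 4 5)|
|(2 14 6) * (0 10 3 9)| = 12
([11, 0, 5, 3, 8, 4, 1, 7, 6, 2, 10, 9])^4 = [5, 2, 6, 3, 0, 1, 9, 7, 11, 8, 10, 4]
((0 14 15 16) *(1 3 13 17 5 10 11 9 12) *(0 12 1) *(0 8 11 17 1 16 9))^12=(17)(0 16)(8 15)(9 11)(12 14)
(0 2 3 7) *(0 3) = (0 2)(3 7) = [2, 1, 0, 7, 4, 5, 6, 3]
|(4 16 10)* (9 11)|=6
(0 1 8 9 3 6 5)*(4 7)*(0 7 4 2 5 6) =(0 1 8 9 3)(2 5 7) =[1, 8, 5, 0, 4, 7, 6, 2, 9, 3]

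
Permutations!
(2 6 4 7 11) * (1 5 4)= [0, 5, 6, 3, 7, 4, 1, 11, 8, 9, 10, 2]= (1 5 4 7 11 2 6)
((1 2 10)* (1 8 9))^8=(1 8 2 9 10)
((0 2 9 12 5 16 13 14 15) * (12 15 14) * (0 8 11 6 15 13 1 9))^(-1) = ((0 2)(1 9 13 12 5 16)(6 15 8 11))^(-1) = (0 2)(1 16 5 12 13 9)(6 11 8 15)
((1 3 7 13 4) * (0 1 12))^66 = ((0 1 3 7 13 4 12))^66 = (0 7 12 3 4 1 13)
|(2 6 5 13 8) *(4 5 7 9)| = |(2 6 7 9 4 5 13 8)| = 8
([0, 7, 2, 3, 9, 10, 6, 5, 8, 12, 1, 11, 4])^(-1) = (1 10 5 7)(4 12 9)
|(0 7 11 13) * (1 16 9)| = 12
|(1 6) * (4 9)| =|(1 6)(4 9)| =2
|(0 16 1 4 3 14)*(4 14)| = |(0 16 1 14)(3 4)| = 4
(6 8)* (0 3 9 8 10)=(0 3 9 8 6 10)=[3, 1, 2, 9, 4, 5, 10, 7, 6, 8, 0]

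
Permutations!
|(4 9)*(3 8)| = 2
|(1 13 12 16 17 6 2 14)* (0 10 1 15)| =|(0 10 1 13 12 16 17 6 2 14 15)| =11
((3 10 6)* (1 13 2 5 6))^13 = (1 10 3 6 5 2 13)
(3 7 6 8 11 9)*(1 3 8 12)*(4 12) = (1 3 7 6 4 12)(8 11 9) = [0, 3, 2, 7, 12, 5, 4, 6, 11, 8, 10, 9, 1]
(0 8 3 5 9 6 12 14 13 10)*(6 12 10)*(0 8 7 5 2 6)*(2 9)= (0 7 5 2 6 10 8 3 9 12 14 13)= [7, 1, 6, 9, 4, 2, 10, 5, 3, 12, 8, 11, 14, 0, 13]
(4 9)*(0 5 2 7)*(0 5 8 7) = (0 8 7 5 2)(4 9) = [8, 1, 0, 3, 9, 2, 6, 5, 7, 4]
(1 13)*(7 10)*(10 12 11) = (1 13)(7 12 11 10) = [0, 13, 2, 3, 4, 5, 6, 12, 8, 9, 7, 10, 11, 1]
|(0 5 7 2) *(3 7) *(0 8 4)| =|(0 5 3 7 2 8 4)| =7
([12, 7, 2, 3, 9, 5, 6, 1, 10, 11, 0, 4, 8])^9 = (0 12 8 10)(1 7)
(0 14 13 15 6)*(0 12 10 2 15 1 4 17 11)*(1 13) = (0 14 1 4 17 11)(2 15 6 12 10) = [14, 4, 15, 3, 17, 5, 12, 7, 8, 9, 2, 0, 10, 13, 1, 6, 16, 11]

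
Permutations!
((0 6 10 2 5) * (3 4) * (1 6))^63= (0 10)(1 2)(3 4)(5 6)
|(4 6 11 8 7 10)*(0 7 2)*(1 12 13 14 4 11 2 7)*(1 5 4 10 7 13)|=10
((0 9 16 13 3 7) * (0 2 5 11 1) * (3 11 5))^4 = (0 11 16)(1 13 9)(2 3 7)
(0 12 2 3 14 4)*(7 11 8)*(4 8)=[12, 1, 3, 14, 0, 5, 6, 11, 7, 9, 10, 4, 2, 13, 8]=(0 12 2 3 14 8 7 11 4)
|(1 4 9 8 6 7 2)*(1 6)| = |(1 4 9 8)(2 6 7)| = 12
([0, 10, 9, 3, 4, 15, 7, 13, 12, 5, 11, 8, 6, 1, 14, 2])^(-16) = [0, 1, 2, 3, 4, 5, 6, 7, 8, 9, 10, 11, 12, 13, 14, 15]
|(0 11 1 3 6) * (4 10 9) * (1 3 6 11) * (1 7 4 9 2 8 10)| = 30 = |(0 7 4 1 6)(2 8 10)(3 11)|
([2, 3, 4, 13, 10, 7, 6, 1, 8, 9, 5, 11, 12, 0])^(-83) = (0 3 7 10 2 13 1 5 4)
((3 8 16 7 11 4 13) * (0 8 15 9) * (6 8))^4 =((0 6 8 16 7 11 4 13 3 15 9))^4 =(0 7 3 6 11 15 8 4 9 16 13)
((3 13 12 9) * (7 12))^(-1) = ((3 13 7 12 9))^(-1) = (3 9 12 7 13)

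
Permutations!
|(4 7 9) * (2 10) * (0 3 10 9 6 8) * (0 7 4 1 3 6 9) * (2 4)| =|(0 6 8 7 9 1 3 10 4 2)| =10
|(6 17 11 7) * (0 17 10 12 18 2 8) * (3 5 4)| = |(0 17 11 7 6 10 12 18 2 8)(3 5 4)| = 30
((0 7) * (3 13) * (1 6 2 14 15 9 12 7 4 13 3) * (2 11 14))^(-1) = (0 7 12 9 15 14 11 6 1 13 4)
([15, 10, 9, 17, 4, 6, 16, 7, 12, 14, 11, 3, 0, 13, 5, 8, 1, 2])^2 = [8, 11, 14, 2, 4, 16, 1, 7, 0, 5, 3, 17, 15, 13, 6, 12, 10, 9]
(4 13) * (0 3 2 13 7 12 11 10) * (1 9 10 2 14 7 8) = (0 3 14 7 12 11 2 13 4 8 1 9 10) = [3, 9, 13, 14, 8, 5, 6, 12, 1, 10, 0, 2, 11, 4, 7]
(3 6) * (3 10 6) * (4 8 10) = (4 8 10 6) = [0, 1, 2, 3, 8, 5, 4, 7, 10, 9, 6]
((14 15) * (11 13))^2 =(15)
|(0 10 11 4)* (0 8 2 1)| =7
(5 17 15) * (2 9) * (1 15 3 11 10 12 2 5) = (1 15)(2 9 5 17 3 11 10 12) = [0, 15, 9, 11, 4, 17, 6, 7, 8, 5, 12, 10, 2, 13, 14, 1, 16, 3]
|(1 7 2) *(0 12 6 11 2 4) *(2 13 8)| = |(0 12 6 11 13 8 2 1 7 4)| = 10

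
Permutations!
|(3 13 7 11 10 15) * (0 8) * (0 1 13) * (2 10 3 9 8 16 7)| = |(0 16 7 11 3)(1 13 2 10 15 9 8)| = 35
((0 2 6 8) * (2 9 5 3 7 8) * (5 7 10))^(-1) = (0 8 7 9)(2 6)(3 5 10)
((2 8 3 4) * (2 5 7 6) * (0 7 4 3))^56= (0 7 6 2 8)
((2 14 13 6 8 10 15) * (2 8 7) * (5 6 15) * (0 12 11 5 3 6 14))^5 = (0 13 6 11 8 2 14 3 12 15 7 5 10)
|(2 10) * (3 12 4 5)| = |(2 10)(3 12 4 5)| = 4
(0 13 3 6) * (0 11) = (0 13 3 6 11) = [13, 1, 2, 6, 4, 5, 11, 7, 8, 9, 10, 0, 12, 3]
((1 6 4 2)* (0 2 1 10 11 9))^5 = (11)(1 4 6)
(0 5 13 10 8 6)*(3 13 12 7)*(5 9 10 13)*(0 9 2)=(13)(0 2)(3 5 12 7)(6 9 10 8)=[2, 1, 0, 5, 4, 12, 9, 3, 6, 10, 8, 11, 7, 13]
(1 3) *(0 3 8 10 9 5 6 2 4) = (0 3 1 8 10 9 5 6 2 4) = [3, 8, 4, 1, 0, 6, 2, 7, 10, 5, 9]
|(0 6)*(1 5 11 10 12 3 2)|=14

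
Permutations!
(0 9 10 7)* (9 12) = (0 12 9 10 7) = [12, 1, 2, 3, 4, 5, 6, 0, 8, 10, 7, 11, 9]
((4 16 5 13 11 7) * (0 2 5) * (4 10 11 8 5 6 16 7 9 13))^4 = (16)(4 9)(5 11)(7 13)(8 10)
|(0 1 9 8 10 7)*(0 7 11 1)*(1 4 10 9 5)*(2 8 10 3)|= |(1 5)(2 8 9 10 11 4 3)|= 14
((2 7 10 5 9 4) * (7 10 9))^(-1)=(2 4 9 7 5 10)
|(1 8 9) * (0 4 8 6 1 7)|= |(0 4 8 9 7)(1 6)|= 10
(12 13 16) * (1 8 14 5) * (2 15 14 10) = (1 8 10 2 15 14 5)(12 13 16) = [0, 8, 15, 3, 4, 1, 6, 7, 10, 9, 2, 11, 13, 16, 5, 14, 12]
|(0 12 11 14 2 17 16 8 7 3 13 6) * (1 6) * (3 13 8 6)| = 40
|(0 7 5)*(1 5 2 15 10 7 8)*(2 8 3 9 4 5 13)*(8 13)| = 10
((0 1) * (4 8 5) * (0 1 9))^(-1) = (0 9)(4 5 8)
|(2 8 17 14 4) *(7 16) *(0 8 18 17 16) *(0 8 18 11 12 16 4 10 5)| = 42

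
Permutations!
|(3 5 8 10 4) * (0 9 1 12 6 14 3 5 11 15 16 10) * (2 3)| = |(0 9 1 12 6 14 2 3 11 15 16 10 4 5 8)| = 15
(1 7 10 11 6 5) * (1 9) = (1 7 10 11 6 5 9) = [0, 7, 2, 3, 4, 9, 5, 10, 8, 1, 11, 6]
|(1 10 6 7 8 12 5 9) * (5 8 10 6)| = 6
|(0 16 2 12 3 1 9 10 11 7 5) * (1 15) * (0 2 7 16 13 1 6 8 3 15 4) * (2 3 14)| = |(0 13 1 9 10 11 16 7 5 3 4)(2 12 15 6 8 14)| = 66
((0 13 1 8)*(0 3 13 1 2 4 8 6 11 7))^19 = ((0 1 6 11 7)(2 4 8 3 13))^19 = (0 7 11 6 1)(2 13 3 8 4)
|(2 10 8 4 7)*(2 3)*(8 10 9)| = 6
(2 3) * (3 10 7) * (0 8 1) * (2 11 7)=(0 8 1)(2 10)(3 11 7)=[8, 0, 10, 11, 4, 5, 6, 3, 1, 9, 2, 7]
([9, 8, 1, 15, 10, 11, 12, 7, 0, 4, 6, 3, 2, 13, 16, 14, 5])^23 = (0 12 9 2 4 1 10 8 6)(3 11 5 16 14 15)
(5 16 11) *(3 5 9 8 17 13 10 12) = (3 5 16 11 9 8 17 13 10 12) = [0, 1, 2, 5, 4, 16, 6, 7, 17, 8, 12, 9, 3, 10, 14, 15, 11, 13]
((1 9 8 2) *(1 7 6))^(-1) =(1 6 7 2 8 9)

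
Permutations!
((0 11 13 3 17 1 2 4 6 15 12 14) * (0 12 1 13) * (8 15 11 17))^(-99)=(17)(12 14)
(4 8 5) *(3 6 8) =(3 6 8 5 4) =[0, 1, 2, 6, 3, 4, 8, 7, 5]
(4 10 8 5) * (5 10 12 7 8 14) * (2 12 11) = (2 12 7 8 10 14 5 4 11) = [0, 1, 12, 3, 11, 4, 6, 8, 10, 9, 14, 2, 7, 13, 5]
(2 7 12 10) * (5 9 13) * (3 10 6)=(2 7 12 6 3 10)(5 9 13)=[0, 1, 7, 10, 4, 9, 3, 12, 8, 13, 2, 11, 6, 5]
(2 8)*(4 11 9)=(2 8)(4 11 9)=[0, 1, 8, 3, 11, 5, 6, 7, 2, 4, 10, 9]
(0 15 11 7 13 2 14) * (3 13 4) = (0 15 11 7 4 3 13 2 14) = [15, 1, 14, 13, 3, 5, 6, 4, 8, 9, 10, 7, 12, 2, 0, 11]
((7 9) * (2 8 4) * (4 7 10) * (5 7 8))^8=(2 7 10)(4 5 9)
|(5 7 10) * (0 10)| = 4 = |(0 10 5 7)|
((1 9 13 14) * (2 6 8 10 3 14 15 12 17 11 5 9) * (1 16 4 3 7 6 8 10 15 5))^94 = (1 15 11 8 17 2 12)(3 16)(4 14)(5 9 13)(6 10 7)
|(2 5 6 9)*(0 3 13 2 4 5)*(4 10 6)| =12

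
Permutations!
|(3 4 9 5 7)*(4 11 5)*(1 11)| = 10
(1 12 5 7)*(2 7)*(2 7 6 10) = [0, 12, 6, 3, 4, 7, 10, 1, 8, 9, 2, 11, 5] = (1 12 5 7)(2 6 10)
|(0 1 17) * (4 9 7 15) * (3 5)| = 12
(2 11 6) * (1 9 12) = (1 9 12)(2 11 6) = [0, 9, 11, 3, 4, 5, 2, 7, 8, 12, 10, 6, 1]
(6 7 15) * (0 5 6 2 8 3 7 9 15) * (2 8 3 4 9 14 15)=(0 5 6 14 15 8 4 9 2 3 7)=[5, 1, 3, 7, 9, 6, 14, 0, 4, 2, 10, 11, 12, 13, 15, 8]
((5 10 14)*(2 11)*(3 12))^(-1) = (2 11)(3 12)(5 14 10)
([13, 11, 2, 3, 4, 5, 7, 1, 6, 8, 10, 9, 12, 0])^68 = (13)(1 9 6)(7 11 8)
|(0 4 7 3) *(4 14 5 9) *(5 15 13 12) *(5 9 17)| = |(0 14 15 13 12 9 4 7 3)(5 17)| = 18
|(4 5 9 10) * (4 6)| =|(4 5 9 10 6)| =5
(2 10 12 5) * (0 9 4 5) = [9, 1, 10, 3, 5, 2, 6, 7, 8, 4, 12, 11, 0] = (0 9 4 5 2 10 12)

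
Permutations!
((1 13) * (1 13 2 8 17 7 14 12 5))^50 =((1 2 8 17 7 14 12 5))^50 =(1 8 7 12)(2 17 14 5)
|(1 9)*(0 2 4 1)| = |(0 2 4 1 9)| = 5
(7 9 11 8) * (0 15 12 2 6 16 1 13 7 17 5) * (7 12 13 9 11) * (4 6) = [15, 9, 4, 3, 6, 0, 16, 11, 17, 7, 10, 8, 2, 12, 14, 13, 1, 5] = (0 15 13 12 2 4 6 16 1 9 7 11 8 17 5)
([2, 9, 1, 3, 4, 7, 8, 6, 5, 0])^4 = (9)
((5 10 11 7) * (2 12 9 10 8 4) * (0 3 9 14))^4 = ((0 3 9 10 11 7 5 8 4 2 12 14))^4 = (0 11 4)(2 3 7)(5 12 9)(8 14 10)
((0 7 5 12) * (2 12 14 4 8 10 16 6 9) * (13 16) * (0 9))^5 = ((0 7 5 14 4 8 10 13 16 6)(2 12 9))^5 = (0 8)(2 9 12)(4 6)(5 13)(7 10)(14 16)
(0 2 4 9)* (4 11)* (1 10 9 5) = (0 2 11 4 5 1 10 9) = [2, 10, 11, 3, 5, 1, 6, 7, 8, 0, 9, 4]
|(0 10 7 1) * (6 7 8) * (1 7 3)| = 6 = |(0 10 8 6 3 1)|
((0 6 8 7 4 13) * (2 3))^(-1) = ((0 6 8 7 4 13)(2 3))^(-1) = (0 13 4 7 8 6)(2 3)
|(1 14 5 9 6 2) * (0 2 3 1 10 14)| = |(0 2 10 14 5 9 6 3 1)| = 9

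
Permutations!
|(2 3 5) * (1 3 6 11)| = |(1 3 5 2 6 11)| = 6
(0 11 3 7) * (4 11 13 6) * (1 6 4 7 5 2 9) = (0 13 4 11 3 5 2 9 1 6 7) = [13, 6, 9, 5, 11, 2, 7, 0, 8, 1, 10, 3, 12, 4]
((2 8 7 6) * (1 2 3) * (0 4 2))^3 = ((0 4 2 8 7 6 3 1))^3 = (0 8 3 4 7 1 2 6)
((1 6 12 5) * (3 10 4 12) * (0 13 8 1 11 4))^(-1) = (0 10 3 6 1 8 13)(4 11 5 12)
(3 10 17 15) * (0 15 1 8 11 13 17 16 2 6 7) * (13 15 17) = (0 17 1 8 11 15 3 10 16 2 6 7) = [17, 8, 6, 10, 4, 5, 7, 0, 11, 9, 16, 15, 12, 13, 14, 3, 2, 1]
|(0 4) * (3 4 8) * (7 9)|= |(0 8 3 4)(7 9)|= 4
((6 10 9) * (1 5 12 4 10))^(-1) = (1 6 9 10 4 12 5)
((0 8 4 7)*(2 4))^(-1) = (0 7 4 2 8)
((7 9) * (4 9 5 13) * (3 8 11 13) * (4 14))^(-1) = (3 5 7 9 4 14 13 11 8)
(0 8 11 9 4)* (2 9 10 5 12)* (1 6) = (0 8 11 10 5 12 2 9 4)(1 6) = [8, 6, 9, 3, 0, 12, 1, 7, 11, 4, 5, 10, 2]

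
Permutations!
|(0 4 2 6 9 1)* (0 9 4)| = |(1 9)(2 6 4)| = 6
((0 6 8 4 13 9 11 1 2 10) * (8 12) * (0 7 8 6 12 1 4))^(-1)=((0 12 6 1 2 10 7 8)(4 13 9 11))^(-1)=(0 8 7 10 2 1 6 12)(4 11 9 13)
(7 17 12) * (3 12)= (3 12 7 17)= [0, 1, 2, 12, 4, 5, 6, 17, 8, 9, 10, 11, 7, 13, 14, 15, 16, 3]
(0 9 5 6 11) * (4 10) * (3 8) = [9, 1, 2, 8, 10, 6, 11, 7, 3, 5, 4, 0] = (0 9 5 6 11)(3 8)(4 10)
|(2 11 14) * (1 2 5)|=5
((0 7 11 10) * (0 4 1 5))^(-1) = (0 5 1 4 10 11 7)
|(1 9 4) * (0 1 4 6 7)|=|(0 1 9 6 7)|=5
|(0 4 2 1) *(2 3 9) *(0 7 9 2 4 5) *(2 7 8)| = |(0 5)(1 8 2)(3 7 9 4)| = 12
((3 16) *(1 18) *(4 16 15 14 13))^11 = ((1 18)(3 15 14 13 4 16))^11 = (1 18)(3 16 4 13 14 15)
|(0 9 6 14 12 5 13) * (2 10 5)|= |(0 9 6 14 12 2 10 5 13)|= 9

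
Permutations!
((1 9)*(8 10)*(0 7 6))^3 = (1 9)(8 10)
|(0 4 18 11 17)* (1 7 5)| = 15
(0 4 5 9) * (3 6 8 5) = (0 4 3 6 8 5 9) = [4, 1, 2, 6, 3, 9, 8, 7, 5, 0]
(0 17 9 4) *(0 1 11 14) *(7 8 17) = (0 7 8 17 9 4 1 11 14) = [7, 11, 2, 3, 1, 5, 6, 8, 17, 4, 10, 14, 12, 13, 0, 15, 16, 9]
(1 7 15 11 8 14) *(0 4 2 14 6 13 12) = (0 4 2 14 1 7 15 11 8 6 13 12) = [4, 7, 14, 3, 2, 5, 13, 15, 6, 9, 10, 8, 0, 12, 1, 11]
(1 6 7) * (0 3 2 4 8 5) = [3, 6, 4, 2, 8, 0, 7, 1, 5] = (0 3 2 4 8 5)(1 6 7)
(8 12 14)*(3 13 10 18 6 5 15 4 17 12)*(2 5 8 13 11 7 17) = (2 5 15 4)(3 11 7 17 12 14 13 10 18 6 8) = [0, 1, 5, 11, 2, 15, 8, 17, 3, 9, 18, 7, 14, 10, 13, 4, 16, 12, 6]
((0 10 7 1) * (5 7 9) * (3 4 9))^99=((0 10 3 4 9 5 7 1))^99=(0 4 7 10 9 1 3 5)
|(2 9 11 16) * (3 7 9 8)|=7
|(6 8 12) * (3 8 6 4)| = |(3 8 12 4)| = 4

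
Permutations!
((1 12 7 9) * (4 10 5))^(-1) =((1 12 7 9)(4 10 5))^(-1) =(1 9 7 12)(4 5 10)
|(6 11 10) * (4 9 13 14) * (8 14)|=|(4 9 13 8 14)(6 11 10)|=15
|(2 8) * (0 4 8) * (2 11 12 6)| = |(0 4 8 11 12 6 2)| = 7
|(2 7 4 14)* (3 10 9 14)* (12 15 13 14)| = |(2 7 4 3 10 9 12 15 13 14)| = 10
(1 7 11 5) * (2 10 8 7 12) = (1 12 2 10 8 7 11 5) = [0, 12, 10, 3, 4, 1, 6, 11, 7, 9, 8, 5, 2]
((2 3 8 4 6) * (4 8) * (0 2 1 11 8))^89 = ((0 2 3 4 6 1 11 8))^89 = (0 2 3 4 6 1 11 8)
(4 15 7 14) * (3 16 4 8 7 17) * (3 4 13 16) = [0, 1, 2, 3, 15, 5, 6, 14, 7, 9, 10, 11, 12, 16, 8, 17, 13, 4] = (4 15 17)(7 14 8)(13 16)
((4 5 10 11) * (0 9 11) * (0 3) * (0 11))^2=((0 9)(3 11 4 5 10))^2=(3 4 10 11 5)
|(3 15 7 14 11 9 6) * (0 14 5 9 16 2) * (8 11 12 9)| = |(0 14 12 9 6 3 15 7 5 8 11 16 2)| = 13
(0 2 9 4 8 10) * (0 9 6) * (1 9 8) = [2, 9, 6, 3, 1, 5, 0, 7, 10, 4, 8] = (0 2 6)(1 9 4)(8 10)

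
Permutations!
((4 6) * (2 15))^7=((2 15)(4 6))^7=(2 15)(4 6)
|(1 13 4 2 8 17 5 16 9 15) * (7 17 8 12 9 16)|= 21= |(1 13 4 2 12 9 15)(5 7 17)|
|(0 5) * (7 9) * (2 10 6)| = 6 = |(0 5)(2 10 6)(7 9)|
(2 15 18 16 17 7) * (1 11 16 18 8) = (18)(1 11 16 17 7 2 15 8) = [0, 11, 15, 3, 4, 5, 6, 2, 1, 9, 10, 16, 12, 13, 14, 8, 17, 7, 18]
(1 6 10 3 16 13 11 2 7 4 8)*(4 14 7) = (1 6 10 3 16 13 11 2 4 8)(7 14) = [0, 6, 4, 16, 8, 5, 10, 14, 1, 9, 3, 2, 12, 11, 7, 15, 13]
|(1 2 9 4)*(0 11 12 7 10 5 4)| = 10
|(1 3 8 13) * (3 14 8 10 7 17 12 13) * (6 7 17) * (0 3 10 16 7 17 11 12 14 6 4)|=45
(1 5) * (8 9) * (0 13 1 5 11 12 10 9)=(0 13 1 11 12 10 9 8)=[13, 11, 2, 3, 4, 5, 6, 7, 0, 8, 9, 12, 10, 1]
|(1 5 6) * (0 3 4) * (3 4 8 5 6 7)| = |(0 4)(1 6)(3 8 5 7)| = 4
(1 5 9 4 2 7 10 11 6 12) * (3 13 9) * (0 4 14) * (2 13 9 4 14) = (0 14)(1 5 3 9 2 7 10 11 6 12)(4 13) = [14, 5, 7, 9, 13, 3, 12, 10, 8, 2, 11, 6, 1, 4, 0]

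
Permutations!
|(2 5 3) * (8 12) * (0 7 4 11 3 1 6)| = |(0 7 4 11 3 2 5 1 6)(8 12)| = 18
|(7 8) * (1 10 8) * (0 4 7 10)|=4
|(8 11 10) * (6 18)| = |(6 18)(8 11 10)| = 6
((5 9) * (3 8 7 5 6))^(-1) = (3 6 9 5 7 8)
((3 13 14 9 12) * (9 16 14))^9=((3 13 9 12)(14 16))^9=(3 13 9 12)(14 16)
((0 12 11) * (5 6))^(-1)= ((0 12 11)(5 6))^(-1)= (0 11 12)(5 6)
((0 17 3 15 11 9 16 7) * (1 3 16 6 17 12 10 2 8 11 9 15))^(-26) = ((0 12 10 2 8 11 15 9 6 17 16 7)(1 3))^(-26) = (0 16 6 15 8 10)(2 12 7 17 9 11)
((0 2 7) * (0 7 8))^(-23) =((0 2 8))^(-23) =(0 2 8)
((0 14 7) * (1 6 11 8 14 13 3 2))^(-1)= (0 7 14 8 11 6 1 2 3 13)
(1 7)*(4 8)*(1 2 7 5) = [0, 5, 7, 3, 8, 1, 6, 2, 4] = (1 5)(2 7)(4 8)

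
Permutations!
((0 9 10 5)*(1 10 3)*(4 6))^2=((0 9 3 1 10 5)(4 6))^2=(0 3 10)(1 5 9)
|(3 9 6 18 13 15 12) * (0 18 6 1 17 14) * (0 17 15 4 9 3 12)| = 14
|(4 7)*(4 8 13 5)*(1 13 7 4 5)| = 2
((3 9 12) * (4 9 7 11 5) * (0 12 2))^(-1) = ((0 12 3 7 11 5 4 9 2))^(-1) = (0 2 9 4 5 11 7 3 12)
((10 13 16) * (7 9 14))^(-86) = (7 9 14)(10 13 16)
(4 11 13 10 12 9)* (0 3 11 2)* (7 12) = (0 3 11 13 10 7 12 9 4 2) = [3, 1, 0, 11, 2, 5, 6, 12, 8, 4, 7, 13, 9, 10]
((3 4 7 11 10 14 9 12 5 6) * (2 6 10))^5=(14)(2 11 7 4 3 6)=((2 6 3 4 7 11)(5 10 14 9 12))^5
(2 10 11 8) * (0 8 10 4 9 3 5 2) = (0 8)(2 4 9 3 5)(10 11) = [8, 1, 4, 5, 9, 2, 6, 7, 0, 3, 11, 10]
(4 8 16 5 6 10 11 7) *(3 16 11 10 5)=(3 16)(4 8 11 7)(5 6)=[0, 1, 2, 16, 8, 6, 5, 4, 11, 9, 10, 7, 12, 13, 14, 15, 3]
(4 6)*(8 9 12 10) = (4 6)(8 9 12 10) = [0, 1, 2, 3, 6, 5, 4, 7, 9, 12, 8, 11, 10]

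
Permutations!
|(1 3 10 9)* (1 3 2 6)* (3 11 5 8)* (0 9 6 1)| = |(0 9 11 5 8 3 10 6)(1 2)| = 8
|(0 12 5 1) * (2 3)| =|(0 12 5 1)(2 3)| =4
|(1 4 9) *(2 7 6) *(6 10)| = 12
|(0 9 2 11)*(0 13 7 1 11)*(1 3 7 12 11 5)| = 6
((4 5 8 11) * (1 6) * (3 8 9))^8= (3 11 5)(4 9 8)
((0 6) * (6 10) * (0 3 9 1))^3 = ((0 10 6 3 9 1))^3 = (0 3)(1 6)(9 10)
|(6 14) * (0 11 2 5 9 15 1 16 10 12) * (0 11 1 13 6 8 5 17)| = |(0 1 16 10 12 11 2 17)(5 9 15 13 6 14 8)| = 56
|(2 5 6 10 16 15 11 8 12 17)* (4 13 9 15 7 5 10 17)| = |(2 10 16 7 5 6 17)(4 13 9 15 11 8 12)| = 7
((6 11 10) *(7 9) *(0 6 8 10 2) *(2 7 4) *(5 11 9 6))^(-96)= (11)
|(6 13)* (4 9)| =2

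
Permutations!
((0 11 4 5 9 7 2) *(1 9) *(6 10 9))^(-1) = (0 2 7 9 10 6 1 5 4 11) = ((0 11 4 5 1 6 10 9 7 2))^(-1)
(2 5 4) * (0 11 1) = (0 11 1)(2 5 4) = [11, 0, 5, 3, 2, 4, 6, 7, 8, 9, 10, 1]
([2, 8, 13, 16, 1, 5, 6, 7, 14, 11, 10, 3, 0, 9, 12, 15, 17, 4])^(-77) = (0 2 13 9 11 3 16 17 4 1 8 14 12)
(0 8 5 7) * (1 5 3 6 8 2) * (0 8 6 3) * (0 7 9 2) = (1 5 9 2)(7 8) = [0, 5, 1, 3, 4, 9, 6, 8, 7, 2]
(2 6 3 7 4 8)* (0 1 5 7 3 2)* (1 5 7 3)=(0 5 3 1 7 4 8)(2 6)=[5, 7, 6, 1, 8, 3, 2, 4, 0]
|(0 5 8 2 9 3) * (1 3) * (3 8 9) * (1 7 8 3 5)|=15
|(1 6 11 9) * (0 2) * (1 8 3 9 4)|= 12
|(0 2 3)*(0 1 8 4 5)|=|(0 2 3 1 8 4 5)|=7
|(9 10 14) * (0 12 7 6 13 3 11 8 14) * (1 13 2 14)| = |(0 12 7 6 2 14 9 10)(1 13 3 11 8)| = 40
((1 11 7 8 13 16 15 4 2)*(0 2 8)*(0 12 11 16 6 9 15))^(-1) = (0 16 1 2)(4 15 9 6 13 8)(7 11 12)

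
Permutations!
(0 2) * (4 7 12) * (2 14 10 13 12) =(0 14 10 13 12 4 7 2) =[14, 1, 0, 3, 7, 5, 6, 2, 8, 9, 13, 11, 4, 12, 10]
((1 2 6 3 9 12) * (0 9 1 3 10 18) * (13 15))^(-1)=(0 18 10 6 2 1 3 12 9)(13 15)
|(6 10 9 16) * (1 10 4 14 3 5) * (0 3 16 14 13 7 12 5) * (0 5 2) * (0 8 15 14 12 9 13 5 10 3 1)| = |(0 1 3 10 13 7 9 12 2 8 15 14 16 6 4 5)| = 16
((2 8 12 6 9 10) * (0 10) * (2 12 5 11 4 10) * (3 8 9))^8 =(12)(0 9 2) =((0 2 9)(3 8 5 11 4 10 12 6))^8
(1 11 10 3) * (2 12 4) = (1 11 10 3)(2 12 4) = [0, 11, 12, 1, 2, 5, 6, 7, 8, 9, 3, 10, 4]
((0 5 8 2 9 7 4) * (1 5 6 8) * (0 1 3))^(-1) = (0 3 5 1 4 7 9 2 8 6)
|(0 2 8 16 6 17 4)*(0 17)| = 10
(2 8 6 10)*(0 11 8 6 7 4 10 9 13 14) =(0 11 8 7 4 10 2 6 9 13 14) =[11, 1, 6, 3, 10, 5, 9, 4, 7, 13, 2, 8, 12, 14, 0]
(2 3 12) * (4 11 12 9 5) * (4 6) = (2 3 9 5 6 4 11 12) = [0, 1, 3, 9, 11, 6, 4, 7, 8, 5, 10, 12, 2]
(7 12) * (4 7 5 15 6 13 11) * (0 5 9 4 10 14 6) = (0 5 15)(4 7 12 9)(6 13 11 10 14) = [5, 1, 2, 3, 7, 15, 13, 12, 8, 4, 14, 10, 9, 11, 6, 0]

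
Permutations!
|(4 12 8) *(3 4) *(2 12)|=5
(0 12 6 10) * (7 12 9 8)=(0 9 8 7 12 6 10)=[9, 1, 2, 3, 4, 5, 10, 12, 7, 8, 0, 11, 6]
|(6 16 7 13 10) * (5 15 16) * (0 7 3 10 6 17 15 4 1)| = |(0 7 13 6 5 4 1)(3 10 17 15 16)| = 35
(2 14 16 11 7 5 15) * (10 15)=(2 14 16 11 7 5 10 15)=[0, 1, 14, 3, 4, 10, 6, 5, 8, 9, 15, 7, 12, 13, 16, 2, 11]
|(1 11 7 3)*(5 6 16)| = 12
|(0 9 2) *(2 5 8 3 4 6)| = |(0 9 5 8 3 4 6 2)| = 8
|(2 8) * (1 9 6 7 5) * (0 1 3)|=14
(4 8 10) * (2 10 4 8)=(2 10 8 4)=[0, 1, 10, 3, 2, 5, 6, 7, 4, 9, 8]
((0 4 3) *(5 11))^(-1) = (0 3 4)(5 11)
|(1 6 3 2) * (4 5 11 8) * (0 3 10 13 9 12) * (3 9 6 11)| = 21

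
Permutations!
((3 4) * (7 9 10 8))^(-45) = ((3 4)(7 9 10 8))^(-45) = (3 4)(7 8 10 9)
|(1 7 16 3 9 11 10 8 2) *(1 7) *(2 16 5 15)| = 12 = |(2 7 5 15)(3 9 11 10 8 16)|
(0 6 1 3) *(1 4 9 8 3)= (0 6 4 9 8 3)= [6, 1, 2, 0, 9, 5, 4, 7, 3, 8]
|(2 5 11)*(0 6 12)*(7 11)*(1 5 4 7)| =|(0 6 12)(1 5)(2 4 7 11)| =12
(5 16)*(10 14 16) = (5 10 14 16) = [0, 1, 2, 3, 4, 10, 6, 7, 8, 9, 14, 11, 12, 13, 16, 15, 5]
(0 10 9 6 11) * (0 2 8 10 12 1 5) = (0 12 1 5)(2 8 10 9 6 11) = [12, 5, 8, 3, 4, 0, 11, 7, 10, 6, 9, 2, 1]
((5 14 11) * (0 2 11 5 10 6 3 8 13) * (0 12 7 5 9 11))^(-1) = ((0 2)(3 8 13 12 7 5 14 9 11 10 6))^(-1) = (0 2)(3 6 10 11 9 14 5 7 12 13 8)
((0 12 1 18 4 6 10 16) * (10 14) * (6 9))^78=((0 12 1 18 4 9 6 14 10 16))^78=(0 10 6 4 1)(9 18 12 16 14)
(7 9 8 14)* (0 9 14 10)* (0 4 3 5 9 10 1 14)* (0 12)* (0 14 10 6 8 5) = (0 6 8 1 10 4 3)(5 9)(7 12 14) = [6, 10, 2, 0, 3, 9, 8, 12, 1, 5, 4, 11, 14, 13, 7]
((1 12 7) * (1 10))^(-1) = ((1 12 7 10))^(-1) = (1 10 7 12)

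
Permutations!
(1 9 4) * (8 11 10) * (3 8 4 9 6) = (1 6 3 8 11 10 4) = [0, 6, 2, 8, 1, 5, 3, 7, 11, 9, 4, 10]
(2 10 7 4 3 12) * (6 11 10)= [0, 1, 6, 12, 3, 5, 11, 4, 8, 9, 7, 10, 2]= (2 6 11 10 7 4 3 12)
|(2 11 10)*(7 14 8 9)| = 12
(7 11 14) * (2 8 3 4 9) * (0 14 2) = (0 14 7 11 2 8 3 4 9) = [14, 1, 8, 4, 9, 5, 6, 11, 3, 0, 10, 2, 12, 13, 7]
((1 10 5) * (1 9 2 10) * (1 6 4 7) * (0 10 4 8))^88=((0 10 5 9 2 4 7 1 6 8))^88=(0 6 7 2 5)(1 4 9 10 8)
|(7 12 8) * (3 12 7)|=3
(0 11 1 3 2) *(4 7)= (0 11 1 3 2)(4 7)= [11, 3, 0, 2, 7, 5, 6, 4, 8, 9, 10, 1]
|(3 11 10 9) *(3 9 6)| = 4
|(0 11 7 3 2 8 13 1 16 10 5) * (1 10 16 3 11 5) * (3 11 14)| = 18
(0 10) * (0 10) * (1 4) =(10)(1 4) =[0, 4, 2, 3, 1, 5, 6, 7, 8, 9, 10]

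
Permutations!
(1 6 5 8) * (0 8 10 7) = (0 8 1 6 5 10 7) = [8, 6, 2, 3, 4, 10, 5, 0, 1, 9, 7]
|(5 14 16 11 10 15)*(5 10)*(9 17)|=|(5 14 16 11)(9 17)(10 15)|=4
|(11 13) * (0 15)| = |(0 15)(11 13)| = 2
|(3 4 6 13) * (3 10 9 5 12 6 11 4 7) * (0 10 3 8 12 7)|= |(0 10 9 5 7 8 12 6 13 3)(4 11)|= 10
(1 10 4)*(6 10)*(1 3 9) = (1 6 10 4 3 9) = [0, 6, 2, 9, 3, 5, 10, 7, 8, 1, 4]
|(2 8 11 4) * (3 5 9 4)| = 7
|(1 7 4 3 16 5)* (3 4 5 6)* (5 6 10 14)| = 8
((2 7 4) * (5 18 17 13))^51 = (5 13 17 18)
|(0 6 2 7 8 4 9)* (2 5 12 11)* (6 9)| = 8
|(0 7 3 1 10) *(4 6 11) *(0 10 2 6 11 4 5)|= 9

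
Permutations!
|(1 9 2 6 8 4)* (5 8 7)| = |(1 9 2 6 7 5 8 4)| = 8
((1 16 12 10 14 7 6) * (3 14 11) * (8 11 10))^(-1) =(1 6 7 14 3 11 8 12 16)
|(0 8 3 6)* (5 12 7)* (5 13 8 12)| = 7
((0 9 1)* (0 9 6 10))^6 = (10)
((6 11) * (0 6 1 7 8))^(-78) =((0 6 11 1 7 8))^(-78) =(11)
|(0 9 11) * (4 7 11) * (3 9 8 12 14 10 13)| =|(0 8 12 14 10 13 3 9 4 7 11)| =11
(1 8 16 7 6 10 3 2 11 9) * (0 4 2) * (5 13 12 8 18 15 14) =(0 4 2 11 9 1 18 15 14 5 13 12 8 16 7 6 10 3) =[4, 18, 11, 0, 2, 13, 10, 6, 16, 1, 3, 9, 8, 12, 5, 14, 7, 17, 15]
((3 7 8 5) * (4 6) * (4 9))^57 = (9)(3 7 8 5)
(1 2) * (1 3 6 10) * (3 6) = (1 2 6 10) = [0, 2, 6, 3, 4, 5, 10, 7, 8, 9, 1]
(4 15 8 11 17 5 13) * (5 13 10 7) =(4 15 8 11 17 13)(5 10 7) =[0, 1, 2, 3, 15, 10, 6, 5, 11, 9, 7, 17, 12, 4, 14, 8, 16, 13]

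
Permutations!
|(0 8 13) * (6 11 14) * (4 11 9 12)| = |(0 8 13)(4 11 14 6 9 12)| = 6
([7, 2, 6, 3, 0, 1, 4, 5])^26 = [6, 7, 5, 3, 2, 0, 1, 4]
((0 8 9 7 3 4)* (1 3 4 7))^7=(9)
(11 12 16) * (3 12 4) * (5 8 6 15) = (3 12 16 11 4)(5 8 6 15) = [0, 1, 2, 12, 3, 8, 15, 7, 6, 9, 10, 4, 16, 13, 14, 5, 11]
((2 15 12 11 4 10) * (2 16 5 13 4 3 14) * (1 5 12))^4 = (1 10 3)(2 13 12)(4 11 15)(5 16 14)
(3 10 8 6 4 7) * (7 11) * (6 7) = (3 10 8 7)(4 11 6) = [0, 1, 2, 10, 11, 5, 4, 3, 7, 9, 8, 6]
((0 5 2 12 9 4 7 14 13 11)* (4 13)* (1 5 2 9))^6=(14)(0 13 5 12)(1 2 11 9)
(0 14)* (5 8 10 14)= (0 5 8 10 14)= [5, 1, 2, 3, 4, 8, 6, 7, 10, 9, 14, 11, 12, 13, 0]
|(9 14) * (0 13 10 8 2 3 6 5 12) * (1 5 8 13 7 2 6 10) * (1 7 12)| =10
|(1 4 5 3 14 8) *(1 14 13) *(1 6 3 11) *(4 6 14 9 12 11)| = |(1 6 3 13 14 8 9 12 11)(4 5)| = 18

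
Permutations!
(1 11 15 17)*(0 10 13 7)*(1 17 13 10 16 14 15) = (17)(0 16 14 15 13 7)(1 11) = [16, 11, 2, 3, 4, 5, 6, 0, 8, 9, 10, 1, 12, 7, 15, 13, 14, 17]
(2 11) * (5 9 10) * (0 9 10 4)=[9, 1, 11, 3, 0, 10, 6, 7, 8, 4, 5, 2]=(0 9 4)(2 11)(5 10)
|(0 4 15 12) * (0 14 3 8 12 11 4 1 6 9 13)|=|(0 1 6 9 13)(3 8 12 14)(4 15 11)|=60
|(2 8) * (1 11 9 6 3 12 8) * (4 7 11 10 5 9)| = |(1 10 5 9 6 3 12 8 2)(4 7 11)| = 9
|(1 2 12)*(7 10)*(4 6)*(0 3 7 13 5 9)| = 42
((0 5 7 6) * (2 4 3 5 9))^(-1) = ((0 9 2 4 3 5 7 6))^(-1) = (0 6 7 5 3 4 2 9)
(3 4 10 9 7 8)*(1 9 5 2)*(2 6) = (1 9 7 8 3 4 10 5 6 2) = [0, 9, 1, 4, 10, 6, 2, 8, 3, 7, 5]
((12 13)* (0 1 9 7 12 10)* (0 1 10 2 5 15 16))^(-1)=(0 16 15 5 2 13 12 7 9 1 10)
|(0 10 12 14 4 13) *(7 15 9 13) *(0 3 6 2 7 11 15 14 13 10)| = |(2 7 14 4 11 15 9 10 12 13 3 6)| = 12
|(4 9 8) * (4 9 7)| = |(4 7)(8 9)| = 2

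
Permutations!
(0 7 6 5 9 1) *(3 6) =(0 7 3 6 5 9 1) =[7, 0, 2, 6, 4, 9, 5, 3, 8, 1]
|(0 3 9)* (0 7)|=4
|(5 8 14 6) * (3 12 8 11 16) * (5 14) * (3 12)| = 10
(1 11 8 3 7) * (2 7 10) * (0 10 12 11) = (0 10 2 7 1)(3 12 11 8) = [10, 0, 7, 12, 4, 5, 6, 1, 3, 9, 2, 8, 11]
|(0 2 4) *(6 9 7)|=|(0 2 4)(6 9 7)|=3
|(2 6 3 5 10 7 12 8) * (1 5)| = |(1 5 10 7 12 8 2 6 3)| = 9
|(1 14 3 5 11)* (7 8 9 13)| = 20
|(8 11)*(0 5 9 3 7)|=|(0 5 9 3 7)(8 11)|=10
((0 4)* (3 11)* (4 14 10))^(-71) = (0 14 10 4)(3 11)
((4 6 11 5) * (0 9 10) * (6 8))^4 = ((0 9 10)(4 8 6 11 5))^4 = (0 9 10)(4 5 11 6 8)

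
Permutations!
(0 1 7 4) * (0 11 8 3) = (0 1 7 4 11 8 3) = [1, 7, 2, 0, 11, 5, 6, 4, 3, 9, 10, 8]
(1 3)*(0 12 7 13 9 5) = (0 12 7 13 9 5)(1 3) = [12, 3, 2, 1, 4, 0, 6, 13, 8, 5, 10, 11, 7, 9]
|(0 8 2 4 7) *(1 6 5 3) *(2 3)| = |(0 8 3 1 6 5 2 4 7)| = 9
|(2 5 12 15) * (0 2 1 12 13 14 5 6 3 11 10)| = |(0 2 6 3 11 10)(1 12 15)(5 13 14)| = 6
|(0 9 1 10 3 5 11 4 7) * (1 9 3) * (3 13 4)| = 12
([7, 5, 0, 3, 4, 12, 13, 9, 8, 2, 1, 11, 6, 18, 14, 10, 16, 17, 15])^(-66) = (0 9)(1 15 13 12)(2 7)(5 10 18 6)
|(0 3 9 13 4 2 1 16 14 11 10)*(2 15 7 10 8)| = 24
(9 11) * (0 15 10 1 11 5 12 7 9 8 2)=[15, 11, 0, 3, 4, 12, 6, 9, 2, 5, 1, 8, 7, 13, 14, 10]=(0 15 10 1 11 8 2)(5 12 7 9)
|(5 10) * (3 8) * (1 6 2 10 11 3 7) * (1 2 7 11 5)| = 15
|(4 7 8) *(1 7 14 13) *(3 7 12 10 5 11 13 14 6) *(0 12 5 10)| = 20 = |(14)(0 12)(1 5 11 13)(3 7 8 4 6)|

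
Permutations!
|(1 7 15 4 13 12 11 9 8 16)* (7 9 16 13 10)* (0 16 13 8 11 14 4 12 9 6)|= 12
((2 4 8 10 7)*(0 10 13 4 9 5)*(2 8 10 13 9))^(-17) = ((0 13 4 10 7 8 9 5))^(-17) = (0 5 9 8 7 10 4 13)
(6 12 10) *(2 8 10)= [0, 1, 8, 3, 4, 5, 12, 7, 10, 9, 6, 11, 2]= (2 8 10 6 12)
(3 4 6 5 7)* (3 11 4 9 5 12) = (3 9 5 7 11 4 6 12) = [0, 1, 2, 9, 6, 7, 12, 11, 8, 5, 10, 4, 3]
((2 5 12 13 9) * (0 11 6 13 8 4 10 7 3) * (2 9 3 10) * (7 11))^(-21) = ((0 7 10 11 6 13 3)(2 5 12 8 4))^(-21) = (13)(2 4 8 12 5)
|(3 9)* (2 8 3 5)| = 5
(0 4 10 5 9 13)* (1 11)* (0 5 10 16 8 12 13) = (0 4 16 8 12 13 5 9)(1 11) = [4, 11, 2, 3, 16, 9, 6, 7, 12, 0, 10, 1, 13, 5, 14, 15, 8]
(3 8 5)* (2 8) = (2 8 5 3) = [0, 1, 8, 2, 4, 3, 6, 7, 5]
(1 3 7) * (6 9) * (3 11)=[0, 11, 2, 7, 4, 5, 9, 1, 8, 6, 10, 3]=(1 11 3 7)(6 9)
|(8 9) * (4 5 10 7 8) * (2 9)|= 7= |(2 9 4 5 10 7 8)|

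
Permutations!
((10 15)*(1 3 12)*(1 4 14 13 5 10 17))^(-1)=(1 17 15 10 5 13 14 4 12 3)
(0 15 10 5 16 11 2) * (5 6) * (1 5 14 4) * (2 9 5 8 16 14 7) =(0 15 10 6 7 2)(1 8 16 11 9 5 14 4) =[15, 8, 0, 3, 1, 14, 7, 2, 16, 5, 6, 9, 12, 13, 4, 10, 11]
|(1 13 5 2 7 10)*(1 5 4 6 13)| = 12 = |(2 7 10 5)(4 6 13)|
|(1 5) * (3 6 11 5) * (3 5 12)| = 4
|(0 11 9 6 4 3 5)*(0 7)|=|(0 11 9 6 4 3 5 7)|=8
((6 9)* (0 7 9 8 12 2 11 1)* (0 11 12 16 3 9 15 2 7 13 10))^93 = (1 11)(2 12 7 15)(3 8 9 16 6)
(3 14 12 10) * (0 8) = [8, 1, 2, 14, 4, 5, 6, 7, 0, 9, 3, 11, 10, 13, 12] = (0 8)(3 14 12 10)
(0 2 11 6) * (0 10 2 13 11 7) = (0 13 11 6 10 2 7) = [13, 1, 7, 3, 4, 5, 10, 0, 8, 9, 2, 6, 12, 11]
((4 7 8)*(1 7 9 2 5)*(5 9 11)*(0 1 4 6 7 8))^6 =(11)(0 1 8 6 7)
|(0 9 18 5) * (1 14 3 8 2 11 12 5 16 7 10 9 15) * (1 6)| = 55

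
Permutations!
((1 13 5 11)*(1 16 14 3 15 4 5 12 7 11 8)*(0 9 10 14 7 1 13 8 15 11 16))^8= (16)(0 10 3)(4 15 5)(9 14 11)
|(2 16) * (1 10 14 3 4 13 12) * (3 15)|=8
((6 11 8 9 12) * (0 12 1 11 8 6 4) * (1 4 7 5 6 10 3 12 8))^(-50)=((0 8 9 4)(1 11 10 3 12 7 5 6))^(-50)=(0 9)(1 5 12 10)(3 11 6 7)(4 8)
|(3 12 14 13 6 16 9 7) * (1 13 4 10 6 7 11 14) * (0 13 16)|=|(0 13 7 3 12 1 16 9 11 14 4 10 6)|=13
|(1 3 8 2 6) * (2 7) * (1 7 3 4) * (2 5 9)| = 10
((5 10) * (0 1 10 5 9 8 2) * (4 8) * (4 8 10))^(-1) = (0 2 8 9 10 4 1)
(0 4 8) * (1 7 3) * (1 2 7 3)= (0 4 8)(1 3 2 7)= [4, 3, 7, 2, 8, 5, 6, 1, 0]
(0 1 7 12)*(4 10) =(0 1 7 12)(4 10) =[1, 7, 2, 3, 10, 5, 6, 12, 8, 9, 4, 11, 0]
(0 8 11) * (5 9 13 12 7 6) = [8, 1, 2, 3, 4, 9, 5, 6, 11, 13, 10, 0, 7, 12] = (0 8 11)(5 9 13 12 7 6)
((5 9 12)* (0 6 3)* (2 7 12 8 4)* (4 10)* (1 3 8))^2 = (0 8 4 7 5 1)(2 12 9 3 6 10)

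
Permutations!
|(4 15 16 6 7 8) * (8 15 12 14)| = |(4 12 14 8)(6 7 15 16)| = 4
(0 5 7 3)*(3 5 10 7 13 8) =(0 10 7 5 13 8 3) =[10, 1, 2, 0, 4, 13, 6, 5, 3, 9, 7, 11, 12, 8]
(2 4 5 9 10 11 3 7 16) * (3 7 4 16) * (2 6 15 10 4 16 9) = (2 9 4 5)(3 16 6 15 10 11 7) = [0, 1, 9, 16, 5, 2, 15, 3, 8, 4, 11, 7, 12, 13, 14, 10, 6]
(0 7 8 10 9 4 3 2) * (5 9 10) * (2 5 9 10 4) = [7, 1, 0, 5, 3, 10, 6, 8, 9, 2, 4] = (0 7 8 9 2)(3 5 10 4)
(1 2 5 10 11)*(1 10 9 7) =(1 2 5 9 7)(10 11) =[0, 2, 5, 3, 4, 9, 6, 1, 8, 7, 11, 10]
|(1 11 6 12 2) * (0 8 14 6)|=8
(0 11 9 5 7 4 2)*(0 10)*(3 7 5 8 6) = (0 11 9 8 6 3 7 4 2 10) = [11, 1, 10, 7, 2, 5, 3, 4, 6, 8, 0, 9]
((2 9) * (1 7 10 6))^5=(1 7 10 6)(2 9)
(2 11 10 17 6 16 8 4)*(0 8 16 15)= (0 8 4 2 11 10 17 6 15)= [8, 1, 11, 3, 2, 5, 15, 7, 4, 9, 17, 10, 12, 13, 14, 0, 16, 6]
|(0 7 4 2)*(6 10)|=4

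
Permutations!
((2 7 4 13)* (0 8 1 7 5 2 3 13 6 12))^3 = ((0 8 1 7 4 6 12)(2 5)(3 13))^3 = (0 7 12 1 6 8 4)(2 5)(3 13)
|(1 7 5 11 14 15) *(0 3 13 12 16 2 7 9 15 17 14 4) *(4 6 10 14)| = |(0 3 13 12 16 2 7 5 11 6 10 14 17 4)(1 9 15)| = 42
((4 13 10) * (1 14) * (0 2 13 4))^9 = ((0 2 13 10)(1 14))^9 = (0 2 13 10)(1 14)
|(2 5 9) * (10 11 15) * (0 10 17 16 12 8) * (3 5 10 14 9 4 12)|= 14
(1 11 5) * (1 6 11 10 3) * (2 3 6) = (1 10 6 11 5 2 3) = [0, 10, 3, 1, 4, 2, 11, 7, 8, 9, 6, 5]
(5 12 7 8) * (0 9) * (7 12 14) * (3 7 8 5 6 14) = (0 9)(3 7 5)(6 14 8) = [9, 1, 2, 7, 4, 3, 14, 5, 6, 0, 10, 11, 12, 13, 8]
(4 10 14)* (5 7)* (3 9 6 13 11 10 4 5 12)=(3 9 6 13 11 10 14 5 7 12)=[0, 1, 2, 9, 4, 7, 13, 12, 8, 6, 14, 10, 3, 11, 5]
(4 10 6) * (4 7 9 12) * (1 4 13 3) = (1 4 10 6 7 9 12 13 3) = [0, 4, 2, 1, 10, 5, 7, 9, 8, 12, 6, 11, 13, 3]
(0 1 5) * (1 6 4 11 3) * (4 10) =(0 6 10 4 11 3 1 5) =[6, 5, 2, 1, 11, 0, 10, 7, 8, 9, 4, 3]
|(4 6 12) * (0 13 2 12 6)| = 5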